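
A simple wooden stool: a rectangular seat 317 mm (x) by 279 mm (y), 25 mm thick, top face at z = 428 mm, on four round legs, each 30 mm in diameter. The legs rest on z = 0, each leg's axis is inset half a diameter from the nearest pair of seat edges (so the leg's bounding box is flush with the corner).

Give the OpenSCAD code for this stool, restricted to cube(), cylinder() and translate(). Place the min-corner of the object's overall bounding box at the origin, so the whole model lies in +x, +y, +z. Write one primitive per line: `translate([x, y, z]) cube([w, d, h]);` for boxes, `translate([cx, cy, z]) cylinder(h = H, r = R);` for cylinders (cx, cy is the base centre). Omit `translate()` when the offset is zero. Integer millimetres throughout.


translate([0, 0, 403]) cube([317, 279, 25]);
translate([15, 15, 0]) cylinder(h = 403, r = 15);
translate([302, 15, 0]) cylinder(h = 403, r = 15);
translate([15, 264, 0]) cylinder(h = 403, r = 15);
translate([302, 264, 0]) cylinder(h = 403, r = 15);


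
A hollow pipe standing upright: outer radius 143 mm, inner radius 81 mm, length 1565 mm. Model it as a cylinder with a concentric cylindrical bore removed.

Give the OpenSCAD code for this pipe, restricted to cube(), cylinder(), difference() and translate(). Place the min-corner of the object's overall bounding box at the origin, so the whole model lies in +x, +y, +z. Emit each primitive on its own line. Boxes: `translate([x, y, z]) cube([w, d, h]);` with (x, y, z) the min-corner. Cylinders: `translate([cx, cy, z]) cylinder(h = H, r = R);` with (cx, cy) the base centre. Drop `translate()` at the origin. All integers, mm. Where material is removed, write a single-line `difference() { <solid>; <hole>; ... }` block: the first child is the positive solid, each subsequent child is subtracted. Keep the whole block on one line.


difference() { translate([143, 143, 0]) cylinder(h = 1565, r = 143); translate([143, 143, 0]) cylinder(h = 1565, r = 81); }


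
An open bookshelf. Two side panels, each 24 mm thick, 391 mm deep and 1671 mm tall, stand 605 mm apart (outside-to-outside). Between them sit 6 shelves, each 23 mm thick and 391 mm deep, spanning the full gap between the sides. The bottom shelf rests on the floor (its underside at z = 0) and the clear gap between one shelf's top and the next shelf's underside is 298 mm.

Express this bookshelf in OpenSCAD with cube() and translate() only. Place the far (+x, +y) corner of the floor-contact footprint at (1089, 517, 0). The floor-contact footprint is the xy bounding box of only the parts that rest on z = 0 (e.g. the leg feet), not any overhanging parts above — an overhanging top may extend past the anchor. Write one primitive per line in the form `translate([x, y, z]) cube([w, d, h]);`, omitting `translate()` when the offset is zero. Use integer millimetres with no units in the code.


translate([484, 126, 0]) cube([24, 391, 1671]);
translate([1065, 126, 0]) cube([24, 391, 1671]);
translate([508, 126, 0]) cube([557, 391, 23]);
translate([508, 126, 321]) cube([557, 391, 23]);
translate([508, 126, 642]) cube([557, 391, 23]);
translate([508, 126, 963]) cube([557, 391, 23]);
translate([508, 126, 1284]) cube([557, 391, 23]);
translate([508, 126, 1605]) cube([557, 391, 23]);


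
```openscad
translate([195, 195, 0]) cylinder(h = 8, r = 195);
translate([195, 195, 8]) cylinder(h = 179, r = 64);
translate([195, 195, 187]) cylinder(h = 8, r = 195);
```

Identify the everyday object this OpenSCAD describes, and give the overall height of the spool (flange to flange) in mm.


A spool. The overall height is 195 mm.

Three coaxial cylinders, large–small–large — a spool. Two 8 mm flanges and a 179 mm core give 8 + 179 + 8 = 195 mm.


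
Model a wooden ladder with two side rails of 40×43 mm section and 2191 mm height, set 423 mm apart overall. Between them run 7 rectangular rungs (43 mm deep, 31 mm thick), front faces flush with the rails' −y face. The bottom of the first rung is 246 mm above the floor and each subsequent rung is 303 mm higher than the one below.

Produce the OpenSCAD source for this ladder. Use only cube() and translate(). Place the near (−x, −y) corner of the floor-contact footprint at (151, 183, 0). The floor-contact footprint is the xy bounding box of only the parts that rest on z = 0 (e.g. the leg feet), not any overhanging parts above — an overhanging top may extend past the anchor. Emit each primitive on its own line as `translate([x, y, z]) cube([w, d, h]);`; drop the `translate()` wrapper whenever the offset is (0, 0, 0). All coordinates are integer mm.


translate([151, 183, 0]) cube([40, 43, 2191]);
translate([534, 183, 0]) cube([40, 43, 2191]);
translate([191, 183, 246]) cube([343, 43, 31]);
translate([191, 183, 549]) cube([343, 43, 31]);
translate([191, 183, 852]) cube([343, 43, 31]);
translate([191, 183, 1155]) cube([343, 43, 31]);
translate([191, 183, 1458]) cube([343, 43, 31]);
translate([191, 183, 1761]) cube([343, 43, 31]);
translate([191, 183, 2064]) cube([343, 43, 31]);


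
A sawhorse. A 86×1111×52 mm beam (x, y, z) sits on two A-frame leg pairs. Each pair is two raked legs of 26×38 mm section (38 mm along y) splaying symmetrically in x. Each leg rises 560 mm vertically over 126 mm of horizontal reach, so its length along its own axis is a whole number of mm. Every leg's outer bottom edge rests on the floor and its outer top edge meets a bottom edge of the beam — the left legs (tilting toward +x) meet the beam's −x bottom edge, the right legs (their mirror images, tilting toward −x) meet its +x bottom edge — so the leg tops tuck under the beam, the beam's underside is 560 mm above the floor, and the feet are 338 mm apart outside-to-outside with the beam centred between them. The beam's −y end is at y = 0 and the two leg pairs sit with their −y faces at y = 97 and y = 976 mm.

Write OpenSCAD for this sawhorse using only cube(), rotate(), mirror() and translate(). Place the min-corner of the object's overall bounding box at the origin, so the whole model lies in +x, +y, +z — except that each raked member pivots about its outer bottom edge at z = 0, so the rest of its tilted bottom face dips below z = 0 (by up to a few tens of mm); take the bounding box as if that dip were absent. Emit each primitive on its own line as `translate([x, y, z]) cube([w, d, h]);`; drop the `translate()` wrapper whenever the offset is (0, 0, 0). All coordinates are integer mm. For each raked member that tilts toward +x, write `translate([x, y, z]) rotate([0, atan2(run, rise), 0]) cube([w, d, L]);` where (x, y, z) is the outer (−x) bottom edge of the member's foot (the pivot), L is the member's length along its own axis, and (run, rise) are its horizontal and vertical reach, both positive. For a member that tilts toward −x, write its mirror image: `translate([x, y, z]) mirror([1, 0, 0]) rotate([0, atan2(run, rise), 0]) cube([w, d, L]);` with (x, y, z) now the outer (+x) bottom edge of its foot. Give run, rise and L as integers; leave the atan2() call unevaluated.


translate([126, 0, 560]) cube([86, 1111, 52]);
translate([0, 97, 0]) rotate([0, atan2(126, 560), 0]) cube([26, 38, 574]);
translate([338, 97, 0]) mirror([1, 0, 0]) rotate([0, atan2(126, 560), 0]) cube([26, 38, 574]);
translate([0, 976, 0]) rotate([0, atan2(126, 560), 0]) cube([26, 38, 574]);
translate([338, 976, 0]) mirror([1, 0, 0]) rotate([0, atan2(126, 560), 0]) cube([26, 38, 574]);


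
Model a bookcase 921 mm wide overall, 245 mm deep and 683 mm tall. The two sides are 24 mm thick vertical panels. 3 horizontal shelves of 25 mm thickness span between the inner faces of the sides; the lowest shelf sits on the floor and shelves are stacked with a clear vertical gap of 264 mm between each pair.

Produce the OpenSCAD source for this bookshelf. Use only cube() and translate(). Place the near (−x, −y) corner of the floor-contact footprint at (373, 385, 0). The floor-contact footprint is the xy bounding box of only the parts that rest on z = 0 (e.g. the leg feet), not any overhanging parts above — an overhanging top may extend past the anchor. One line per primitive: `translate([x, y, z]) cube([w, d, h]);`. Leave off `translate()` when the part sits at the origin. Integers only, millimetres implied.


translate([373, 385, 0]) cube([24, 245, 683]);
translate([1270, 385, 0]) cube([24, 245, 683]);
translate([397, 385, 0]) cube([873, 245, 25]);
translate([397, 385, 289]) cube([873, 245, 25]);
translate([397, 385, 578]) cube([873, 245, 25]);


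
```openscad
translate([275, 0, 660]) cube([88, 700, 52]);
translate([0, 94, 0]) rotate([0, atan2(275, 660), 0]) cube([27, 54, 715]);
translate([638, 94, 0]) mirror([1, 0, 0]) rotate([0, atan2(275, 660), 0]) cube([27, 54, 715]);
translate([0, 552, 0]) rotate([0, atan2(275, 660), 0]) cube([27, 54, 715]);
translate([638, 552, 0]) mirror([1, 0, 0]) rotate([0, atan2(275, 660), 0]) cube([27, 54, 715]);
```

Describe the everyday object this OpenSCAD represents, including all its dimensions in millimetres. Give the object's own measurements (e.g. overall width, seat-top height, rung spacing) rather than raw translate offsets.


A sawhorse. A 88×700×52 mm beam (x, y, z) sits on two A-frame leg pairs. Each pair is two raked legs of 27×54 mm section (54 mm along y) splaying symmetrically in x. Each leg rises 660 mm vertically over 275 mm of horizontal reach and is 715 mm long along its own axis. Every leg's outer bottom edge rests on the floor and its outer top edge meets a bottom edge of the beam — the left legs (tilting toward +x) meet the beam's −x bottom edge, the right legs (their mirror images, tilting toward −x) meet its +x bottom edge — so the leg tops tuck under the beam, the beam's underside is 660 mm above the floor, and the feet are 638 mm apart outside-to-outside with the beam centred between them. The two leg pairs are set in 94 mm from either end of the beam.


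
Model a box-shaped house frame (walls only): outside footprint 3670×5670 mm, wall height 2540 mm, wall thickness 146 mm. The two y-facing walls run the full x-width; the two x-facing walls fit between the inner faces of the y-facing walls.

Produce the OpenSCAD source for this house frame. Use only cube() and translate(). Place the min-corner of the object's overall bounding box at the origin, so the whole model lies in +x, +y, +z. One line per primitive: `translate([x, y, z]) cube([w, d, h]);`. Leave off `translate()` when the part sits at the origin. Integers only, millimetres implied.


cube([3670, 146, 2540]);
translate([0, 5524, 0]) cube([3670, 146, 2540]);
translate([0, 146, 0]) cube([146, 5378, 2540]);
translate([3524, 146, 0]) cube([146, 5378, 2540]);


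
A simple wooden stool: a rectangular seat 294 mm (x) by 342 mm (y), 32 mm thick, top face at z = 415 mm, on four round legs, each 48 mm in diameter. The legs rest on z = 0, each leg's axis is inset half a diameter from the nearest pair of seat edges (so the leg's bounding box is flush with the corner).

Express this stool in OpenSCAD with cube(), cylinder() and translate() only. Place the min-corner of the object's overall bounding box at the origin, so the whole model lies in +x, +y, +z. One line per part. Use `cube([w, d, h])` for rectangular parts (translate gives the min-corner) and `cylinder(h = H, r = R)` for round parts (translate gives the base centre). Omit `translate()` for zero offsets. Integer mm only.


// leg_h = 415 - 32 = 383
translate([0, 0, 383]) cube([294, 342, 32]);
translate([24, 24, 0]) cylinder(h = 383, r = 24);
translate([270, 24, 0]) cylinder(h = 383, r = 24);
translate([24, 318, 0]) cylinder(h = 383, r = 24);
translate([270, 318, 0]) cylinder(h = 383, r = 24);


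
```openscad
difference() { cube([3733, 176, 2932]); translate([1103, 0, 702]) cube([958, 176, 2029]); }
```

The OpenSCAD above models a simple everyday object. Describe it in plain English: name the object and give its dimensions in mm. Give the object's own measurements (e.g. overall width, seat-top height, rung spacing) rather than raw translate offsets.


A wall 3733 mm long (x), 176 mm thick (y), 2932 mm tall, with a rectangular window opening cut through it. The opening is 958 mm wide and 2029 mm tall; its sill is at z = 702 mm and its near (−x) edge is 1103 mm from the wall's −x end. The opening passes through the full wall thickness.


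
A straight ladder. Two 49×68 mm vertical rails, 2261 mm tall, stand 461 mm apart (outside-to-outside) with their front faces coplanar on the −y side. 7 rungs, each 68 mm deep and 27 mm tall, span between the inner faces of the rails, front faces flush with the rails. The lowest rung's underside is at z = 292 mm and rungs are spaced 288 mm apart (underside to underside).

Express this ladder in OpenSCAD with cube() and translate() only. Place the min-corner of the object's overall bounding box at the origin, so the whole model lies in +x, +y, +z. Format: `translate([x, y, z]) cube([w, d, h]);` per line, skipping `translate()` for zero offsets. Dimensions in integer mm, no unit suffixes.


// rung span = 461 - 2*49 = 363
// rung[k] z = 292 + k*288
cube([49, 68, 2261]);
translate([412, 0, 0]) cube([49, 68, 2261]);
translate([49, 0, 292]) cube([363, 68, 27]);
translate([49, 0, 580]) cube([363, 68, 27]);
translate([49, 0, 868]) cube([363, 68, 27]);
translate([49, 0, 1156]) cube([363, 68, 27]);
translate([49, 0, 1444]) cube([363, 68, 27]);
translate([49, 0, 1732]) cube([363, 68, 27]);
translate([49, 0, 2020]) cube([363, 68, 27]);


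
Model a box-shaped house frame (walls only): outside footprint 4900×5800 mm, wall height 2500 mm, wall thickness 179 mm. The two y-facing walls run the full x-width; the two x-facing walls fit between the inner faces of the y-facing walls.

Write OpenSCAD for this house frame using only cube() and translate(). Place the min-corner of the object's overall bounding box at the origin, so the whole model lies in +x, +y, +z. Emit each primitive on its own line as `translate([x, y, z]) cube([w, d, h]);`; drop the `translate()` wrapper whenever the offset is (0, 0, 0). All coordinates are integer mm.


cube([4900, 179, 2500]);
translate([0, 5621, 0]) cube([4900, 179, 2500]);
translate([0, 179, 0]) cube([179, 5442, 2500]);
translate([4721, 179, 0]) cube([179, 5442, 2500]);


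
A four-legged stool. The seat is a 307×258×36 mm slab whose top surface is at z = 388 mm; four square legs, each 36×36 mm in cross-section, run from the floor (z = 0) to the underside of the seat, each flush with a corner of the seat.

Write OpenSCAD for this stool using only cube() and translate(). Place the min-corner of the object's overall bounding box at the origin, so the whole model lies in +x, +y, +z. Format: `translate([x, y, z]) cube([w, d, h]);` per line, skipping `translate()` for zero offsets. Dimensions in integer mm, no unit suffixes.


translate([0, 0, 352]) cube([307, 258, 36]);
cube([36, 36, 352]);
translate([271, 0, 0]) cube([36, 36, 352]);
translate([0, 222, 0]) cube([36, 36, 352]);
translate([271, 222, 0]) cube([36, 36, 352]);


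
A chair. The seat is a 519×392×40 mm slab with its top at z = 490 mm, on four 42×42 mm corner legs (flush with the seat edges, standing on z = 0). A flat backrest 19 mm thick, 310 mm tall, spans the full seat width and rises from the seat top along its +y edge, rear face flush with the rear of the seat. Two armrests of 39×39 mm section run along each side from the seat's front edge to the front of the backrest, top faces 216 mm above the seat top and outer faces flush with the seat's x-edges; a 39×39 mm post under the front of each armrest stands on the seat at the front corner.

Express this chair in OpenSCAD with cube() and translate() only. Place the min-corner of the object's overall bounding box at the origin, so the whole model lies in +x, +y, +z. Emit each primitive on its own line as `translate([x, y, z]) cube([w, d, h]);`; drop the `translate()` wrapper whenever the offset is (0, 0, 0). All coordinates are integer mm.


translate([0, 0, 450]) cube([519, 392, 40]);
cube([42, 42, 450]);
translate([477, 0, 0]) cube([42, 42, 450]);
translate([0, 350, 0]) cube([42, 42, 450]);
translate([477, 350, 0]) cube([42, 42, 450]);
translate([0, 373, 490]) cube([519, 19, 310]);
translate([0, 0, 667]) cube([39, 373, 39]);
translate([480, 0, 667]) cube([39, 373, 39]);
translate([0, 0, 490]) cube([39, 39, 177]);
translate([480, 0, 490]) cube([39, 39, 177]);


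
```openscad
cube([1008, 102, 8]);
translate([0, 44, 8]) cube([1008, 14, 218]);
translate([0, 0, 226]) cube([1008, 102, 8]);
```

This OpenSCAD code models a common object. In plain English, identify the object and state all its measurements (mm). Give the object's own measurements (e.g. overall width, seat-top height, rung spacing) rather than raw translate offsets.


An I-beam lying along x, 1008 mm long. Overall section height 234 mm. Two flanges 102 mm wide (y) and 8 mm thick, one on the floor and one at the top; a web 14 mm thick runs between them, centred on the flange width.


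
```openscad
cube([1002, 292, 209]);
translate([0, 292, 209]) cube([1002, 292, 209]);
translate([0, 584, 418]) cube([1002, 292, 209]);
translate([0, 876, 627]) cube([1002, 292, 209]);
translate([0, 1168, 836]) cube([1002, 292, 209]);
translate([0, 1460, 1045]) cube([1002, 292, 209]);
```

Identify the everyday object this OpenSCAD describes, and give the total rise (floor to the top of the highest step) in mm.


A staircase. The total rise is 1254 mm.

6 identical blocks, each offset up and back from the previous — a staircase. Each step is 209 mm tall and there are 6 of them, so the total rise is 6 × 209 = 1254 mm.


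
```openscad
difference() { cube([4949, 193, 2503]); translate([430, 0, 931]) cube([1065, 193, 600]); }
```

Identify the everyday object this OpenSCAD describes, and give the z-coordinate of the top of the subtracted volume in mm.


A wall with a window opening. The window head height is 1531 mm.

A wall with a rectangular opening subtracted — a window. Sill at z = 931, opening 600 mm tall, so the head is at 931 + 600 = 1531 mm.


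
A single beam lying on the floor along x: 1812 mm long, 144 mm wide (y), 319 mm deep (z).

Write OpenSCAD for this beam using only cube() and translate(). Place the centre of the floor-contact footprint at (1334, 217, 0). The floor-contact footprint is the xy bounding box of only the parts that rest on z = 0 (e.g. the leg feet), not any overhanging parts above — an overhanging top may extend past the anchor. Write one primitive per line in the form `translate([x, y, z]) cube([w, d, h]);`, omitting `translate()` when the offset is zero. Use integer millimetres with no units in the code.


translate([428, 145, 0]) cube([1812, 144, 319]);


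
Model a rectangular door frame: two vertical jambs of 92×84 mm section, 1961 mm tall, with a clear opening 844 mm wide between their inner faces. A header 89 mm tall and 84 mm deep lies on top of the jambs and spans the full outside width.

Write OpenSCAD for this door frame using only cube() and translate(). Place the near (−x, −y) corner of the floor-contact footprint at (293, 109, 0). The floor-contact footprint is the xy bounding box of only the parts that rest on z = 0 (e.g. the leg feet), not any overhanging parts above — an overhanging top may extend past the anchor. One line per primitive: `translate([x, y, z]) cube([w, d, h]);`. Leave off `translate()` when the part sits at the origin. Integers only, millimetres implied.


translate([293, 109, 0]) cube([92, 84, 1961]);
translate([1229, 109, 0]) cube([92, 84, 1961]);
translate([293, 109, 1961]) cube([1028, 84, 89]);


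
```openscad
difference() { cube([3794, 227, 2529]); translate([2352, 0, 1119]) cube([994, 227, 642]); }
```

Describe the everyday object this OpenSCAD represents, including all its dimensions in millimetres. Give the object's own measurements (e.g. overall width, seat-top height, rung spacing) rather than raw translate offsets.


A wall 3794 mm long (x), 227 mm thick (y), 2529 mm tall, with a rectangular window opening cut through it. The opening is 994 mm wide and 642 mm tall; its sill is at z = 1119 mm and its near (−x) edge is 2352 mm from the wall's −x end. The opening passes through the full wall thickness.


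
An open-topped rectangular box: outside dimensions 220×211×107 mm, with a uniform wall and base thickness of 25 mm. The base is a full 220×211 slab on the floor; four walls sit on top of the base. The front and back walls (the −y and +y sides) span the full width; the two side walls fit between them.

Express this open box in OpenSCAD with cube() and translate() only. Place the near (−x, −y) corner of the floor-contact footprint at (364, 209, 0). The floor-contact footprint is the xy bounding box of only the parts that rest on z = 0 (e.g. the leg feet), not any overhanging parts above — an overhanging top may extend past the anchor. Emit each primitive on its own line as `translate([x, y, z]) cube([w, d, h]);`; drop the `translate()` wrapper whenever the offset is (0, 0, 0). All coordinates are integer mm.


translate([364, 209, 0]) cube([220, 211, 25]);
translate([364, 209, 25]) cube([220, 25, 82]);
translate([364, 395, 25]) cube([220, 25, 82]);
translate([364, 234, 25]) cube([25, 161, 82]);
translate([559, 234, 25]) cube([25, 161, 82]);


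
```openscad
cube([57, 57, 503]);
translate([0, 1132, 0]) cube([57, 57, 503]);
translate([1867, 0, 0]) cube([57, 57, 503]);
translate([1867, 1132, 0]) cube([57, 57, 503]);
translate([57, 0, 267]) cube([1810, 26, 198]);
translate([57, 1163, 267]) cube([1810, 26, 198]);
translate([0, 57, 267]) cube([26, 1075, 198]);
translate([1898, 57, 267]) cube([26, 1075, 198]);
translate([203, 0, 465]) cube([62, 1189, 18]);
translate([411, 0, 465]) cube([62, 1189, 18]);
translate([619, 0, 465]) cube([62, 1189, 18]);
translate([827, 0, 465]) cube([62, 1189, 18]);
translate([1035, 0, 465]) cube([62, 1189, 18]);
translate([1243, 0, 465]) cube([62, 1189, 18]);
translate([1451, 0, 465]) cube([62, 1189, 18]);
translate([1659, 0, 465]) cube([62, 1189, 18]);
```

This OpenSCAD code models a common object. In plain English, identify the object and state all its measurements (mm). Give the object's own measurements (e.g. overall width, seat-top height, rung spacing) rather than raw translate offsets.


A bed frame 1924 mm long (x) by 1189 mm wide (y). Four 57×57 mm corner posts, 503 mm tall, at the corners of the footprint. Four rails of 26 mm thickness and 198 mm height run between adjacent posts with their undersides at z = 267 mm, their outer faces flush with the outside of the frame (the two x-running rails run between the posts' inner faces; the two y-running rails run between the posts' inner faces). 8 slats, each 62 mm wide (x) and 18 mm thick, lie across the top of the two x-running rails, running the full 1189 mm width of the frame in y; along x they sit between the end posts with a 146 mm gap after the −x posts and between neighbouring slats and before the +x posts.


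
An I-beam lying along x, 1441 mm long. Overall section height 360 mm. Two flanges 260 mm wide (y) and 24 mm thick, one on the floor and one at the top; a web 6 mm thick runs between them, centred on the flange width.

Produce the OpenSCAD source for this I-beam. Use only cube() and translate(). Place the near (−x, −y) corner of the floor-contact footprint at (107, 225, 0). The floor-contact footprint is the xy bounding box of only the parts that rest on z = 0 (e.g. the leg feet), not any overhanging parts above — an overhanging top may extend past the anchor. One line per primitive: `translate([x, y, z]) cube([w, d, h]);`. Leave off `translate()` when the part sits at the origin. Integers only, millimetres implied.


translate([107, 225, 0]) cube([1441, 260, 24]);
translate([107, 352, 24]) cube([1441, 6, 312]);
translate([107, 225, 336]) cube([1441, 260, 24]);


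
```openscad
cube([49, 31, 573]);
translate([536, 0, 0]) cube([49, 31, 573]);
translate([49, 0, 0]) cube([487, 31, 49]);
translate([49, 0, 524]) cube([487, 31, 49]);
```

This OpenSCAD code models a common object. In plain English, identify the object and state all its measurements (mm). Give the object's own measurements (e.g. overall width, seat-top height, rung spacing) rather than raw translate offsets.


A rectangular picture frame lying in the x–z plane (depth along y). The opening is 487 mm wide (x) by 475 mm tall (z), surrounded by a border 49 mm wide on all four sides. The frame is 31 mm deep and is made of two full-height vertical stiles with two horizontal rails fitted between them.


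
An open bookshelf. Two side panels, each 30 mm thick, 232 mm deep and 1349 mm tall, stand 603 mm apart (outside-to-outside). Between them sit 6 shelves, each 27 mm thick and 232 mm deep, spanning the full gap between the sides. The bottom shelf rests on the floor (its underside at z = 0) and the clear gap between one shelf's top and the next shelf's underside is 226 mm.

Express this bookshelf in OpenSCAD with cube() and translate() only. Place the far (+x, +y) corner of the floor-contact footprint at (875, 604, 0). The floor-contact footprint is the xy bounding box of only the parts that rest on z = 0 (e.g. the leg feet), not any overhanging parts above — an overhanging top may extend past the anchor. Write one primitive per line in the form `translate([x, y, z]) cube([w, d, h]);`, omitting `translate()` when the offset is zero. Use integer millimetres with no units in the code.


translate([272, 372, 0]) cube([30, 232, 1349]);
translate([845, 372, 0]) cube([30, 232, 1349]);
translate([302, 372, 0]) cube([543, 232, 27]);
translate([302, 372, 253]) cube([543, 232, 27]);
translate([302, 372, 506]) cube([543, 232, 27]);
translate([302, 372, 759]) cube([543, 232, 27]);
translate([302, 372, 1012]) cube([543, 232, 27]);
translate([302, 372, 1265]) cube([543, 232, 27]);


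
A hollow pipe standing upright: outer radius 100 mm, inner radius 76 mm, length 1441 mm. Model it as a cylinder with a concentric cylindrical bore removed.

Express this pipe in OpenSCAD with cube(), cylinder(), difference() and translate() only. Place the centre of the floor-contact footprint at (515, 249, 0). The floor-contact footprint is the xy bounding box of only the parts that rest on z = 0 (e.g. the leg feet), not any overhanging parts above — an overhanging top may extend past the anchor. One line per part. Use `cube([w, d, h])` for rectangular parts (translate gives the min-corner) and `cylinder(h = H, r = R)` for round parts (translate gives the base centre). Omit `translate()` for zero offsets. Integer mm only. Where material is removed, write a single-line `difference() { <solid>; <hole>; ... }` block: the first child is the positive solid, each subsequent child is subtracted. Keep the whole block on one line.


difference() { translate([515, 249, 0]) cylinder(h = 1441, r = 100); translate([515, 249, 0]) cylinder(h = 1441, r = 76); }


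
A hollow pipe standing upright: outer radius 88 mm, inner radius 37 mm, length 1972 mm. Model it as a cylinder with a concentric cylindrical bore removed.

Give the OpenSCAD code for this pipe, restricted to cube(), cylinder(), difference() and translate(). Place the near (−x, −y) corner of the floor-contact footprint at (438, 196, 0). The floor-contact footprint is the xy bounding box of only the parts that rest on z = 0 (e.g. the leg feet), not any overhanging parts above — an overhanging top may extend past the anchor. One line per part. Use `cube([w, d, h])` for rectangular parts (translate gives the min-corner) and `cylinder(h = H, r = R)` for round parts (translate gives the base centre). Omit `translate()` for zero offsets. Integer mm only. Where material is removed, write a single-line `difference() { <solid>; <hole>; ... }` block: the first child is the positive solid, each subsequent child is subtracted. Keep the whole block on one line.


difference() { translate([526, 284, 0]) cylinder(h = 1972, r = 88); translate([526, 284, 0]) cylinder(h = 1972, r = 37); }


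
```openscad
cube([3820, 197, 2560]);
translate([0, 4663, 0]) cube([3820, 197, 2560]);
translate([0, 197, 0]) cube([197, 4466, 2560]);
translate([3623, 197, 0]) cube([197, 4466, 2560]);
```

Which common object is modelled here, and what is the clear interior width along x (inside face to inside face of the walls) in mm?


A house (or room) frame. The interior width is 3426 mm.

Four 2560 mm walls enclosing a rectangle with no floor or roof — a room or house frame. Outside width is 3820 mm and wall thickness is 197 mm, so the interior width is 3820 − 2 × 197 = 3426 mm.


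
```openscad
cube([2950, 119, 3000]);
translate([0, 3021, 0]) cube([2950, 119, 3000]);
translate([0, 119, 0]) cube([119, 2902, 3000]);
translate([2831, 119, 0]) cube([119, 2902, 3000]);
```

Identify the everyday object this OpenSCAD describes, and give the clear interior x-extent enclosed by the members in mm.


A house (or room) frame. The interior width is 2712 mm.

Four 3000 mm walls enclosing a rectangle with no floor or roof — a room or house frame. Outside width is 2950 mm and wall thickness is 119 mm, so the interior width is 2950 − 2 × 119 = 2712 mm.


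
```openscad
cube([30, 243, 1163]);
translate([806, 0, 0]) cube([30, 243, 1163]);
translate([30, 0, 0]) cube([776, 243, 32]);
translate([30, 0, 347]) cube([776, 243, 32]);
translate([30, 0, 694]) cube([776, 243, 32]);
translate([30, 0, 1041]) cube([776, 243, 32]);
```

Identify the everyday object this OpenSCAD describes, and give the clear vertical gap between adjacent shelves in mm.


A bookshelf. The clear shelf gap is 315 mm.

Two tall side panels with 4 horizontal boards between them — a bookshelf. The first two shelf undersides are at z = 0 and z = 347; with shelf thickness 32, the clear gap is 347 − 0 − 32 = 315 mm.


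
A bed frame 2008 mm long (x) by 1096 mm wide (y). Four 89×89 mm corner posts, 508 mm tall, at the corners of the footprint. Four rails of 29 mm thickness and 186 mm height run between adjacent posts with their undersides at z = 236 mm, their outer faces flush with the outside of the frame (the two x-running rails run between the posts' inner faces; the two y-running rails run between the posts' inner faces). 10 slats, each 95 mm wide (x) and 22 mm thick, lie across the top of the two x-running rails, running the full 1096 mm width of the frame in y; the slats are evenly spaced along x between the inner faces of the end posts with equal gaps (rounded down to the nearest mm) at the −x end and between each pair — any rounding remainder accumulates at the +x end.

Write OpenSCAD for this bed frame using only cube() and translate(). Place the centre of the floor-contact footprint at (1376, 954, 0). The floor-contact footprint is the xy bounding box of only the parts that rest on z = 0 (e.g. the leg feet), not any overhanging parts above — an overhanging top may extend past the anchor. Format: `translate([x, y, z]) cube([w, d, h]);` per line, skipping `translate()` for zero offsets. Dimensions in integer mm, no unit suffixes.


translate([372, 406, 0]) cube([89, 89, 508]);
translate([372, 1413, 0]) cube([89, 89, 508]);
translate([2291, 406, 0]) cube([89, 89, 508]);
translate([2291, 1413, 0]) cube([89, 89, 508]);
translate([461, 406, 236]) cube([1830, 29, 186]);
translate([461, 1473, 236]) cube([1830, 29, 186]);
translate([372, 495, 236]) cube([29, 918, 186]);
translate([2351, 495, 236]) cube([29, 918, 186]);
translate([541, 406, 422]) cube([95, 1096, 22]);
translate([716, 406, 422]) cube([95, 1096, 22]);
translate([891, 406, 422]) cube([95, 1096, 22]);
translate([1066, 406, 422]) cube([95, 1096, 22]);
translate([1241, 406, 422]) cube([95, 1096, 22]);
translate([1416, 406, 422]) cube([95, 1096, 22]);
translate([1591, 406, 422]) cube([95, 1096, 22]);
translate([1766, 406, 422]) cube([95, 1096, 22]);
translate([1941, 406, 422]) cube([95, 1096, 22]);
translate([2116, 406, 422]) cube([95, 1096, 22]);


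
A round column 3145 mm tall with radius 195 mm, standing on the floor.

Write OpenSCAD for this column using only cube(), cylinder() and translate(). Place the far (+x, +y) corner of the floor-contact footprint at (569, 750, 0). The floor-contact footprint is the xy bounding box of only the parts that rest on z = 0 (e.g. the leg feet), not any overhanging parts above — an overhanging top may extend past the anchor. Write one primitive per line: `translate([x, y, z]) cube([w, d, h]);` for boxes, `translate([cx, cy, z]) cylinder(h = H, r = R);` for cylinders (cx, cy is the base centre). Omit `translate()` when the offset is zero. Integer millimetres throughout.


translate([374, 555, 0]) cylinder(h = 3145, r = 195);


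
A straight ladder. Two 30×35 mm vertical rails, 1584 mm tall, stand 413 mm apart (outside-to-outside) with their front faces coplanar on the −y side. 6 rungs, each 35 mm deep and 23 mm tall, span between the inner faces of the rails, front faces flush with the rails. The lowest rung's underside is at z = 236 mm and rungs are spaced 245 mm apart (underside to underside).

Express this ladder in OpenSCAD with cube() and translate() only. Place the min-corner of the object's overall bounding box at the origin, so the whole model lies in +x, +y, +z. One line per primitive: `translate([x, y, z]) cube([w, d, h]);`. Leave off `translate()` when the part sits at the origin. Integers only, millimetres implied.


cube([30, 35, 1584]);
translate([383, 0, 0]) cube([30, 35, 1584]);
translate([30, 0, 236]) cube([353, 35, 23]);
translate([30, 0, 481]) cube([353, 35, 23]);
translate([30, 0, 726]) cube([353, 35, 23]);
translate([30, 0, 971]) cube([353, 35, 23]);
translate([30, 0, 1216]) cube([353, 35, 23]);
translate([30, 0, 1461]) cube([353, 35, 23]);


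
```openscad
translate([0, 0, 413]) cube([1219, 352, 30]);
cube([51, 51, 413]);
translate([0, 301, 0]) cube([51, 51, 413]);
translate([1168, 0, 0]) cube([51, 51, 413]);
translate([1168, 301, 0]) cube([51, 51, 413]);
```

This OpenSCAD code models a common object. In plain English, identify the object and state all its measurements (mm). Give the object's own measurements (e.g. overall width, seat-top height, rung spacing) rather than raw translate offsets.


A long wooden bench with a 1219 mm (x) × 352 mm (y) seat, 30 mm thick, its top surface 443 mm above the floor. Four 51 mm square legs at the seat corners, flush with the edges, run from z = 0 to the seat underside.


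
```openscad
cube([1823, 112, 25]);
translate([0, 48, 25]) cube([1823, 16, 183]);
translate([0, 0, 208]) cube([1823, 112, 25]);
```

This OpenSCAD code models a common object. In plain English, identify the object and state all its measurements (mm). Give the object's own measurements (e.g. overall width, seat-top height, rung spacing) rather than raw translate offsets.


An I-beam lying along x, 1823 mm long. Overall section height 233 mm. Two flanges 112 mm wide (y) and 25 mm thick, one on the floor and one at the top; a web 16 mm thick runs between them, centred on the flange width.


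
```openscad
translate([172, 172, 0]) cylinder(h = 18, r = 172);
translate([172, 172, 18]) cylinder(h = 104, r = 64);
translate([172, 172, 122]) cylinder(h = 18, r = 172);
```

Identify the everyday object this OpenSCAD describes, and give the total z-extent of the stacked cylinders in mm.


A spool. The overall height is 140 mm.

Three coaxial cylinders, large–small–large — a spool. Two 18 mm flanges and a 104 mm core give 18 + 104 + 18 = 140 mm.


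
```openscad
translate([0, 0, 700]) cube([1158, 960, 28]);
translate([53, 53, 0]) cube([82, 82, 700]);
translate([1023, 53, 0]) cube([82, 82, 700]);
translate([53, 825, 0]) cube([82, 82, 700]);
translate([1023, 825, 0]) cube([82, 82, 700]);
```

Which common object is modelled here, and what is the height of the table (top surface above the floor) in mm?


A table. The table height is 728 mm.

A 1158×960×28 slab sits at z = 700 on four 82 mm square posts — a table. The top surface is at 700 + 28 = 728 mm.


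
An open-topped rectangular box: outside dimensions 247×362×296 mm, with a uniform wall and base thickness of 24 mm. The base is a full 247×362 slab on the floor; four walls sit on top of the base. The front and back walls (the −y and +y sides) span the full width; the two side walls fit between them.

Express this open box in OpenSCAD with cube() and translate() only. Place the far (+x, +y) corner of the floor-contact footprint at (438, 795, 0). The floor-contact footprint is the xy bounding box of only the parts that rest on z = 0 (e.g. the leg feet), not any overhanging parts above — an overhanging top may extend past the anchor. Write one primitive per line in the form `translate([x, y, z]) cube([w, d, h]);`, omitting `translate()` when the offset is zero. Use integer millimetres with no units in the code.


translate([191, 433, 0]) cube([247, 362, 24]);
translate([191, 433, 24]) cube([247, 24, 272]);
translate([191, 771, 24]) cube([247, 24, 272]);
translate([191, 457, 24]) cube([24, 314, 272]);
translate([414, 457, 24]) cube([24, 314, 272]);


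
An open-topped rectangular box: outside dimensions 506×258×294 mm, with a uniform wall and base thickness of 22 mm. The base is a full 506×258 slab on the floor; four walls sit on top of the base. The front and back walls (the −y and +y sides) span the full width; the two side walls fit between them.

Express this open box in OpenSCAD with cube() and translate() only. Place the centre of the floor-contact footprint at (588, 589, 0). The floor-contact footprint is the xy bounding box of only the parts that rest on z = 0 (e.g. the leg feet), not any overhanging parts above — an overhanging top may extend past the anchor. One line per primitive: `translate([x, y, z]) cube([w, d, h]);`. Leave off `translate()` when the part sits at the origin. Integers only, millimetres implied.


translate([335, 460, 0]) cube([506, 258, 22]);
translate([335, 460, 22]) cube([506, 22, 272]);
translate([335, 696, 22]) cube([506, 22, 272]);
translate([335, 482, 22]) cube([22, 214, 272]);
translate([819, 482, 22]) cube([22, 214, 272]);


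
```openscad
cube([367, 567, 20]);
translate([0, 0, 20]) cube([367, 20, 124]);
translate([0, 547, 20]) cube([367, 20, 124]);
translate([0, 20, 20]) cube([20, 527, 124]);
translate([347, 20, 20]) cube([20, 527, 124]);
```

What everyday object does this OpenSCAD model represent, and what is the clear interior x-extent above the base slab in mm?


An open box. The internal width is 327 mm.

A 367×567 base slab with four walls standing on it — an open box. The base is 367 mm wide and the walls are 20 mm thick, so the internal width is 367 − 2 × 20 = 327 mm.


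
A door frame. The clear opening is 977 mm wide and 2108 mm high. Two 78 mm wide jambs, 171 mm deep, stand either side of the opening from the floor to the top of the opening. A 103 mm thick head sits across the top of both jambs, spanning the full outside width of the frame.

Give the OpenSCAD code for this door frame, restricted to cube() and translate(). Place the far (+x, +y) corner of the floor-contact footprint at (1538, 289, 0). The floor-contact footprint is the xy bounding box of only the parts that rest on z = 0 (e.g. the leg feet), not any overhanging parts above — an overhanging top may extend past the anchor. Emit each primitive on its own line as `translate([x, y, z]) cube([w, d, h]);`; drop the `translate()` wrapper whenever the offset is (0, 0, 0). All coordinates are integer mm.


translate([405, 118, 0]) cube([78, 171, 2108]);
translate([1460, 118, 0]) cube([78, 171, 2108]);
translate([405, 118, 2108]) cube([1133, 171, 103]);


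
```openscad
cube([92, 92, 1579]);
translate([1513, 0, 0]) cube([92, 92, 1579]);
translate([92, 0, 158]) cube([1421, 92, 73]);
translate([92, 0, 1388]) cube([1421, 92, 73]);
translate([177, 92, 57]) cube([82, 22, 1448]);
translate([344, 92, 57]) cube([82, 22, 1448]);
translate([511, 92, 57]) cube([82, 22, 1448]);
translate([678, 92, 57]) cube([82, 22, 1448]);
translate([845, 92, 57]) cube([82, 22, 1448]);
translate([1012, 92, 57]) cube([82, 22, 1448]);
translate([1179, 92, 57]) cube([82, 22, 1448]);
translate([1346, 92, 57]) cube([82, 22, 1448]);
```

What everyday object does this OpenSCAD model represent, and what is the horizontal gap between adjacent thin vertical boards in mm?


A fence section. The picket gap is 85 mm.

Two posts, two rails, 8 pickets — a fence section. Span 1421 mm holds 8 pickets of 82 mm with 9 equal gaps: ⌊(1421 − 8·82) / 9⌋ = 85 mm.
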